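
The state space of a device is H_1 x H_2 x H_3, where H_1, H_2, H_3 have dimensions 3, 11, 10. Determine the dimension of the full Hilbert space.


dim(H_1 x H_2 x H_3) = 3 * 11 * 10
= 33 * 10
= 330

330


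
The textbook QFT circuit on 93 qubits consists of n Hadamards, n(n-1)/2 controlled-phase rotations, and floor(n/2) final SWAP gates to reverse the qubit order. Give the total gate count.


Hadamard gates: 93
Controlled rotations: n*(n-1)/2 = 93*92/2 = 4278
SWAP gates: floor(n/2) = floor(93/2) = 46
Total = 93 + 4278 + 46
= 4417

4417


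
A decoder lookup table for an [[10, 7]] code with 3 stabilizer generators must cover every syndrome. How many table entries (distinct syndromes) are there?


Each stabilizer generator gives a binary (+1 or -1) measurement outcome.
With 3 independent generators:
Total syndromes = 2^3
= 8

8


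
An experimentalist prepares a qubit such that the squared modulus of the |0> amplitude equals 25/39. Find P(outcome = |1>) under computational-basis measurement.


|alpha|^2 = 25/39 = 0.6410
|beta|^2 = 1 - 25/39 = 14/39 = 0.3590
P(|1>) = |beta|^2 = 0.3590

0.3590


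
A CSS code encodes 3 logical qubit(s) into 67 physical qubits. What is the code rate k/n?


Code rate R = k/n
= 3/67
= 0.0448

0.0448


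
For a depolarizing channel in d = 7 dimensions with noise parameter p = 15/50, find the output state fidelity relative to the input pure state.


F = (1-p) + p/d
= (1 - 0.3000) + 0.3000/7
= 0.7000 + 0.0429
= 0.7429

0.7429


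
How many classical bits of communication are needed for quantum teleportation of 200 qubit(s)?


Quantum teleportation requires 2 classical bits per qubit teleported.
200 qubit(s) -> 2 * 200 = 400 classical bits

400


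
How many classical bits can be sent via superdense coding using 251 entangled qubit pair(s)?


Superdense coding allows 2 classical bits per shared entangled pair.
251 pair(s) -> 2 * 251 = 502 classical bits

502


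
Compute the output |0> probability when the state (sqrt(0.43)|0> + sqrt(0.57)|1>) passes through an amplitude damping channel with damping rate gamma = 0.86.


For amplitude damping with parameter gamma on state sqrt(a)|0> + sqrt(b)|1>:
alpha^2 = 0.43, beta^2 = 0.57
P(|0>) = alpha^2 + gamma * beta^2
= 0.43 + 0.86 * 0.57
= 0.43 + 0.4902
= 0.9202

0.9202


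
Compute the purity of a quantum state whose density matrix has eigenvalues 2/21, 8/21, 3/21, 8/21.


tr(rho^2) = sum of eigenvalues squared
= (2/21)^2 + (8/21)^2 + (3/21)^2 + (8/21)^2
= (4 + 64 + 9 + 64) / 441
= 141/441
= 0.3197

0.3197


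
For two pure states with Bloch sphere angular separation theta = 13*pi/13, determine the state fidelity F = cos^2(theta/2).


For states separated by angle theta on Bloch sphere:
F = cos^2(theta/2)
theta = 13*pi/13 = 3.1416
theta/2 = 1.5708
cos(theta/2) = 0.0000
F = 0.0000

0.0000


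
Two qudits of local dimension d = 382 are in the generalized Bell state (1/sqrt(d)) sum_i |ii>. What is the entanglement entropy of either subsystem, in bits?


For a maximally entangled state in d x d:
S = log2(d) = log2(382)
= 8.5774

8.5774


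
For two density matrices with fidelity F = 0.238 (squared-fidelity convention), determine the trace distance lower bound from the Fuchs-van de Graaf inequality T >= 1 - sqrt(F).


Fuchs-van de Graaf (squared-fidelity convention): 1 - sqrt(F) <= T <= sqrt(1 - F).
Lower bound: T >= 1 - sqrt(F)
sqrt(F) = sqrt(0.238) = 0.4879
T >= 1 - 0.4879
T >= 0.5121

0.5121


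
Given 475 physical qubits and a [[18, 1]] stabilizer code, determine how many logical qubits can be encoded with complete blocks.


Each code block uses 18 physical qubits for 1 logical qubit(s).
Number of complete blocks = floor(475 / 18) = 26
Logical qubits = 26 * 1
= 26

26


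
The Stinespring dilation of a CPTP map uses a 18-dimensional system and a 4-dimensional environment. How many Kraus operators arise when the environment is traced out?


Tracing out the environment in an orthonormal basis {|i>_E} gives Kraus operators K_i = <i|_E U |0>_E.
Number of Kraus operators = dim(H_env) = d_env
= 4

4


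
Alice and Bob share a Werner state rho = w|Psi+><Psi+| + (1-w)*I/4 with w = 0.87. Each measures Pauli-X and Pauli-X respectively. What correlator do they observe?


|Psi+> = (|01> + |10>)/sqrt(2)
For the pure Bell state, <X_A X_B> = +1 (Bell-state Pauli correlator).
The maximally-mixed part I/4 has tr(I/4 * P tensor P) = 0 for any traceless Pauli P.
So <X_A X_B>_rho = w * (+1) + (1 - w) * 0
= 0.87 * (+1)
= 0.8700

0.8700


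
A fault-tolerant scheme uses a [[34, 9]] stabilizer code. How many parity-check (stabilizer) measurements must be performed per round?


For an [[n,k]] stabilizer code:
Number of stabilizer generators = n - k
= 34 - 9
= 25

25


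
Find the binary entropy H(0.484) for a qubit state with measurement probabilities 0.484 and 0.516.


S = -p*log2(p) - (1-p)*log2(1-p)
p = 0.4840, 1-p = 0.5160
= -0.4840 * log2(0.4840) - 0.5160 * log2(0.5160)
= -(-0.5067) - (-0.4926)
= 0.9993

0.9993


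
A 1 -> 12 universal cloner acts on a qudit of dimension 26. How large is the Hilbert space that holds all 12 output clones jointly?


Output space = H^(tensor 12) where dim(H) = 26
dim = 26^12
= 676 (after 2 factors)
= 17576 (after 3 factors)
= 456976 (after 4 factors)
= 11881376 (after 5 factors)
= 308915776 (after 6 factors)
= 8031810176 (after 7 factors)
= 208827064576 (after 8 factors)
= 5429503678976 (after 9 factors)
= 141167095653376 (after 10 factors)
= 3670344486987776 (after 11 factors)
= 95428956661682176 (after 12 factors)
= 95428956661682176

95428956661682176


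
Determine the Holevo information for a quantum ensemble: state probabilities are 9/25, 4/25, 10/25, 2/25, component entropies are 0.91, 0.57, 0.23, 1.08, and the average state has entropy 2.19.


chi = S(rho) - sum_i p_i * S(rho_i)
Weighted entropy = 9/25 * 0.91 + 4/25 * 0.57 + 10/25 * 0.23 + 2/25 * 1.08
= 0.5972
chi = 2.19 - 0.5972
= 1.5928

1.5928


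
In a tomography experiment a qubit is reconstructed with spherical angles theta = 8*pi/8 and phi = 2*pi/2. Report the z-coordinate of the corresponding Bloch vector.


theta = 3.1416, phi = 3.1416
r_z = cos(theta) = -1.0000

-1.0000


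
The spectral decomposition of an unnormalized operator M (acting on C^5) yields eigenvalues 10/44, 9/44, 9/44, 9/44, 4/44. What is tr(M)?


tr(M) = sum of eigenvalues
= 10/44 + 9/44 + 9/44 + 9/44 + 4/44
= 41/44
= 0.9318

0.9318


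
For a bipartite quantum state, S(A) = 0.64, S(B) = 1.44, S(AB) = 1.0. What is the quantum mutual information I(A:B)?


I(A:B) = S(A) + S(B) - S(AB)
= 0.64 + 1.44 - 1.0
= 1.0800

1.0800


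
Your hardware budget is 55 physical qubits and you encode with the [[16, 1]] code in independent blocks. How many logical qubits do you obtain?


Each code block uses 16 physical qubits for 1 logical qubit(s).
Number of complete blocks = floor(55 / 16) = 3
Logical qubits = 3 * 1
= 3

3


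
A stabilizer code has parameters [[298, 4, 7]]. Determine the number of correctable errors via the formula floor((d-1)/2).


Code parameters: [[298, 4, 7]], distance d = 7.
Number of correctable errors = floor((d-1)/2)
= floor((7 - 1)/2)
= floor(6/2)
= 3

3


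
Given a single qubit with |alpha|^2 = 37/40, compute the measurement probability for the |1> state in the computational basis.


|alpha|^2 = 37/40 = 0.9250
|beta|^2 = 1 - 37/40 = 3/40 = 0.0750
P(|1>) = |beta|^2 = 0.0750

0.0750


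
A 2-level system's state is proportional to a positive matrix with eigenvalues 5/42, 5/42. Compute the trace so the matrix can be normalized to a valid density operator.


tr(M) = sum of eigenvalues
= 5/42 + 5/42
= 10/42
= 0.2381

0.2381


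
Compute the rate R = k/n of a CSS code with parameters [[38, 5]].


Code rate R = k/n
= 5/38
= 0.1316

0.1316


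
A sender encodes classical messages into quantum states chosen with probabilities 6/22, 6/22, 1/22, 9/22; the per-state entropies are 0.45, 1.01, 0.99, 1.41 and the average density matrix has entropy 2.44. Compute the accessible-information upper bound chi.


chi = S(rho) - sum_i p_i * S(rho_i)
Weighted entropy = 6/22 * 0.45 + 6/22 * 1.01 + 1/22 * 0.99 + 9/22 * 1.41
= 1.0200
chi = 2.44 - 1.0200
= 1.4200

1.4200


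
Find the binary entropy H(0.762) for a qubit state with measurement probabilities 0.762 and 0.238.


S = -p*log2(p) - (1-p)*log2(1-p)
p = 0.7620, 1-p = 0.2380
= -0.7620 * log2(0.7620) - 0.2380 * log2(0.2380)
= -(-0.2988) - (-0.4929)
= 0.7917

0.7917


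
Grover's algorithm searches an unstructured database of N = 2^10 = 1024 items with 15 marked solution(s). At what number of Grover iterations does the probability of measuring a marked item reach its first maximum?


After j Grover iterations the success probability is P(j) = sin^2((2j+1)*theta), where sin(theta) = sqrt(k/N).
N = 2^10 = 1024, k = 15
sin(theta) = sqrt(k/N) = 0.1210307296
theta = arcsin(sqrt(k/N)) = 0.1213281797 rad
P(j) reaches its first maximum when (2j+1)*theta is as close as possible to pi/2, i.e. j = round(pi/(4*theta) - 1/2).
pi/(4*theta) - 1/2 = 5.9733
(For comparison, the common estimate pi/4 * sqrt(N/k) = 6.4892; the exact maximiser is used here.)
Optimal iterations = 6

6


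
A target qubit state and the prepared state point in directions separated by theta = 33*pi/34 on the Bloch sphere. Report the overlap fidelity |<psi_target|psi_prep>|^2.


For states separated by angle theta on Bloch sphere:
F = cos^2(theta/2)
theta = 33*pi/34 = 3.0492
theta/2 = 1.5246
cos(theta/2) = 0.0462
F = 0.0021

0.0021


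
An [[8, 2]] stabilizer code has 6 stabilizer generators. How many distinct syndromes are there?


Each stabilizer generator gives a binary (+1 or -1) measurement outcome.
With 6 independent generators:
Total syndromes = 2^6
= 64

64


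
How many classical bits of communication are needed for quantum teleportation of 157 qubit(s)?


Quantum teleportation requires 2 classical bits per qubit teleported.
157 qubit(s) -> 2 * 157 = 314 classical bits

314


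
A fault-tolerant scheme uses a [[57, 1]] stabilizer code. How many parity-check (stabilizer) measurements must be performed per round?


For an [[n,k]] stabilizer code:
Number of stabilizer generators = n - k
= 57 - 1
= 56

56


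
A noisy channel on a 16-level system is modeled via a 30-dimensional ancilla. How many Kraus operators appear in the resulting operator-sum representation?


Tracing out the environment in an orthonormal basis {|i>_E} gives Kraus operators K_i = <i|_E U |0>_E.
Number of Kraus operators = dim(H_env) = d_env
= 30

30


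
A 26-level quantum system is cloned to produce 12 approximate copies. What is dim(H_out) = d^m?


Output space = H^(tensor 12) where dim(H) = 26
dim = 26^12
= 676 (after 2 factors)
= 17576 (after 3 factors)
= 456976 (after 4 factors)
= 11881376 (after 5 factors)
= 308915776 (after 6 factors)
= 8031810176 (after 7 factors)
= 208827064576 (after 8 factors)
= 5429503678976 (after 9 factors)
= 141167095653376 (after 10 factors)
= 3670344486987776 (after 11 factors)
= 95428956661682176 (after 12 factors)
= 95428956661682176

95428956661682176


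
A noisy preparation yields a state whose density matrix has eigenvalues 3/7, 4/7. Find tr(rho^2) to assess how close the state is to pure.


tr(rho^2) = sum of eigenvalues squared
= (3/7)^2 + (4/7)^2
= (9 + 16) / 49
= 25/49
= 0.5102

0.5102


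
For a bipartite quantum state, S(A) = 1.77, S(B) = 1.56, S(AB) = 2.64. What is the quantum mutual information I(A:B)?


I(A:B) = S(A) + S(B) - S(AB)
= 1.77 + 1.56 - 2.64
= 0.6900

0.6900


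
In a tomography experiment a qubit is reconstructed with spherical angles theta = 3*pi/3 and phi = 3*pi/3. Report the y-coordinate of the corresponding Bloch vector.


theta = 3.1416, phi = 3.1416
r_y = sin(theta)*sin(phi) = 0.0000 * 0.0000
r_y = 0.0000

0.0000


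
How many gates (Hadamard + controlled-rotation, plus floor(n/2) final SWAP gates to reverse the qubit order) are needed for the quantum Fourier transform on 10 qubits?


Hadamard gates: 10
Controlled rotations: n*(n-1)/2 = 10*9/2 = 45
SWAP gates: floor(n/2) = floor(10/2) = 5
Total = 10 + 45 + 5
= 60

60


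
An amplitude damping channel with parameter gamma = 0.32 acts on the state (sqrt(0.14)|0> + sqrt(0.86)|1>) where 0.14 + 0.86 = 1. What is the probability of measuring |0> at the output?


For amplitude damping with parameter gamma on state sqrt(a)|0> + sqrt(b)|1>:
alpha^2 = 0.14, beta^2 = 0.86
P(|0>) = alpha^2 + gamma * beta^2
= 0.14 + 0.32 * 0.86
= 0.14 + 0.2752
= 0.4152

0.4152


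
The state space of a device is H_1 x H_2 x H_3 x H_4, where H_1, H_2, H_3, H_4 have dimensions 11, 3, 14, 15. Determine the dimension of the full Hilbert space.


dim(H_1 x H_2 x H_3 x H_4) = 11 * 3 * 14 * 15
= 33 * 14 * 15
= 462 * 15
= 6930

6930


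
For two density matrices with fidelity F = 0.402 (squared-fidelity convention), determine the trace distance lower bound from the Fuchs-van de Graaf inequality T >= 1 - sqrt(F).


Fuchs-van de Graaf (squared-fidelity convention): 1 - sqrt(F) <= T <= sqrt(1 - F).
Lower bound: T >= 1 - sqrt(F)
sqrt(F) = sqrt(0.402) = 0.6340
T >= 1 - 0.6340
T >= 0.3660

0.3660


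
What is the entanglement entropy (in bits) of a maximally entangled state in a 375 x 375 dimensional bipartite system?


For a maximally entangled state in d x d:
S = log2(d) = log2(375)
= 8.5507

8.5507


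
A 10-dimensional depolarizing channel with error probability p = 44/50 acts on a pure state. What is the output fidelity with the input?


F = (1-p) + p/d
= (1 - 0.8800) + 0.8800/10
= 0.1200 + 0.0880
= 0.2080

0.2080


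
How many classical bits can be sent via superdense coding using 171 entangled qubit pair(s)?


Superdense coding allows 2 classical bits per shared entangled pair.
171 pair(s) -> 2 * 171 = 342 classical bits

342


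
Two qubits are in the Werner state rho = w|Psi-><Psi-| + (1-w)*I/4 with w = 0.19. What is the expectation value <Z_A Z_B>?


|Psi-> = (|01> - |10>)/sqrt(2)
For the pure Bell state, <Z_A Z_B> = -1 (Bell-state Pauli correlator).
The maximally-mixed part I/4 has tr(I/4 * P tensor P) = 0 for any traceless Pauli P.
So <Z_A Z_B>_rho = w * (-1) + (1 - w) * 0
= 0.19 * (-1)
= -0.1900

-0.1900


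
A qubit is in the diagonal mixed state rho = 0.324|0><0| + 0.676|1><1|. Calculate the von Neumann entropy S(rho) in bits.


S = -p*log2(p) - (1-p)*log2(1-p)
p = 0.3240, 1-p = 0.6760
= -0.3240 * log2(0.3240) - 0.6760 * log2(0.6760)
= -(-0.5268) - (-0.3819)
= 0.9087

0.9087


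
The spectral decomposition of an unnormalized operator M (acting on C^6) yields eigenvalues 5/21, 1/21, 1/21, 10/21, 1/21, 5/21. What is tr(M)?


tr(M) = sum of eigenvalues
= 5/21 + 1/21 + 1/21 + 10/21 + 1/21 + 5/21
= 23/21
= 1.0952

1.0952


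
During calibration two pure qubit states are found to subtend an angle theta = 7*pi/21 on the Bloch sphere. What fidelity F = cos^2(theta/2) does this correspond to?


For states separated by angle theta on Bloch sphere:
F = cos^2(theta/2)
theta = 7*pi/21 = 1.0472
theta/2 = 0.5236
cos(theta/2) = 0.8660
F = 0.7500

0.7500


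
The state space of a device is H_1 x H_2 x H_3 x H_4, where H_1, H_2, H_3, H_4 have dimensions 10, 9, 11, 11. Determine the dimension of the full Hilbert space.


dim(H_1 x H_2 x H_3 x H_4) = 10 * 9 * 11 * 11
= 90 * 11 * 11
= 990 * 11
= 10890

10890


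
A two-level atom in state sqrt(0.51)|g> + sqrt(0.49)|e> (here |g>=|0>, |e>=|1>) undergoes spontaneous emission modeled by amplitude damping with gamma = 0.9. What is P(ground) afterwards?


For amplitude damping with parameter gamma on state sqrt(a)|0> + sqrt(b)|1>:
alpha^2 = 0.51, beta^2 = 0.49
P(|0>) = alpha^2 + gamma * beta^2
= 0.51 + 0.9 * 0.49
= 0.51 + 0.4410
= 0.9510

0.9510


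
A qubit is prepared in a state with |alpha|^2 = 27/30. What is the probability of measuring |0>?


|alpha|^2 = 27/30 = 0.9000
|beta|^2 = 1 - 27/30 = 3/30 = 0.1000
P(|0>) = |alpha|^2 = 0.9000

0.9000


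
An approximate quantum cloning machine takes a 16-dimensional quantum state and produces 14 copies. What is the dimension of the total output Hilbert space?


Output space = H^(tensor 14) where dim(H) = 16
dim = 16^14
= 256 (after 2 factors)
= 4096 (after 3 factors)
= 65536 (after 4 factors)
= 1048576 (after 5 factors)
= 16777216 (after 6 factors)
= 268435456 (after 7 factors)
= 4294967296 (after 8 factors)
= 68719476736 (after 9 factors)
= 1099511627776 (after 10 factors)
= 17592186044416 (after 11 factors)
= 281474976710656 (after 12 factors)
= 4503599627370496 (after 13 factors)
= 72057594037927936 (after 14 factors)
= 72057594037927936

72057594037927936


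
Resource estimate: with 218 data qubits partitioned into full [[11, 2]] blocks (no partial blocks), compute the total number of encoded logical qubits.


Each code block uses 11 physical qubits for 2 logical qubit(s).
Number of complete blocks = floor(218 / 11) = 19
Logical qubits = 19 * 2
= 38

38


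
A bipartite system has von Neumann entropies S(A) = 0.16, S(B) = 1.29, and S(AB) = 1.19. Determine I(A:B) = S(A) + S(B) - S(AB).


I(A:B) = S(A) + S(B) - S(AB)
= 0.16 + 1.29 - 1.19
= 0.2600

0.2600


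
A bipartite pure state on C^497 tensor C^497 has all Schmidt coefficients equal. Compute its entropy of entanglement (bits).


For a maximally entangled state in d x d:
S = log2(d) = log2(497)
= 8.9571

8.9571


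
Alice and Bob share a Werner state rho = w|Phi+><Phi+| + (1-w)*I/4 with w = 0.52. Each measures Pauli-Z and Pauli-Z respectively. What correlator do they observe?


|Phi+> = (|00> + |11>)/sqrt(2)
For the pure Bell state, <Z_A Z_B> = +1 (Bell-state Pauli correlator).
The maximally-mixed part I/4 has tr(I/4 * P tensor P) = 0 for any traceless Pauli P.
So <Z_A Z_B>_rho = w * (+1) + (1 - w) * 0
= 0.52 * (+1)
= 0.5200

0.5200


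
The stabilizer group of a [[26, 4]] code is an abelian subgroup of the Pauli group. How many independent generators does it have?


For an [[n,k]] stabilizer code:
Number of stabilizer generators = n - k
= 26 - 4
= 22

22


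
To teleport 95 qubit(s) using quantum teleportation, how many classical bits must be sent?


Quantum teleportation requires 2 classical bits per qubit teleported.
95 qubit(s) -> 2 * 95 = 190 classical bits

190


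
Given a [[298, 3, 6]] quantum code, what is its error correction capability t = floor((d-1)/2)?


Code parameters: [[298, 3, 6]], distance d = 6.
Number of correctable errors = floor((d-1)/2)
= floor((6 - 1)/2)
= floor(5/2)
= 2

2


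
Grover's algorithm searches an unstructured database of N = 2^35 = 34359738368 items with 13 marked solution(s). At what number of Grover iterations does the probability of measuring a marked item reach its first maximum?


After j Grover iterations the success probability is P(j) = sin^2((2j+1)*theta), where sin(theta) = sqrt(k/N).
N = 2^35 = 34359738368, k = 13
sin(theta) = sqrt(k/N) = 1.94512158e-05
theta = arcsin(sqrt(k/N)) = 1.94512158e-05 rad
P(j) reaches its first maximum when (2j+1)*theta is as close as possible to pi/2, i.e. j = round(pi/(4*theta) - 1/2).
pi/(4*theta) - 1/2 = 40377.3443
(For comparison, the common estimate pi/4 * sqrt(N/k) = 40377.8443; the exact maximiser is used here.)
Optimal iterations = 40377

40377


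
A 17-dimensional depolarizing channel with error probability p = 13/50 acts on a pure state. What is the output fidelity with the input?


F = (1-p) + p/d
= (1 - 0.2600) + 0.2600/17
= 0.7400 + 0.0153
= 0.7553

0.7553


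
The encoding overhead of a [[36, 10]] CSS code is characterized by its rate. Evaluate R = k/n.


Code rate R = k/n
= 10/36
= 0.2778

0.2778


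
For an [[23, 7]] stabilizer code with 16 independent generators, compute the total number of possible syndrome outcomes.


Each stabilizer generator gives a binary (+1 or -1) measurement outcome.
With 16 independent generators:
Total syndromes = 2^16
= 65536

65536


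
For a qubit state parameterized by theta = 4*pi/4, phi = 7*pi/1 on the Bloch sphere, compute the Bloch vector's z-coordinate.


theta = 3.1416, phi = 21.9911
r_z = cos(theta) = -1.0000

-1.0000


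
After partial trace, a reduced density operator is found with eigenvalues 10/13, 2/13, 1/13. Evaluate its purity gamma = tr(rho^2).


tr(rho^2) = sum of eigenvalues squared
= (10/13)^2 + (2/13)^2 + (1/13)^2
= (100 + 4 + 1) / 169
= 105/169
= 0.6213

0.6213


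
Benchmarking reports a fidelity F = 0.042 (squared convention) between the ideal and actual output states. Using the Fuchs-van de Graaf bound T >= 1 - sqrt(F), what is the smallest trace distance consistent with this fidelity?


Fuchs-van de Graaf (squared-fidelity convention): 1 - sqrt(F) <= T <= sqrt(1 - F).
Lower bound: T >= 1 - sqrt(F)
sqrt(F) = sqrt(0.042) = 0.2049
T >= 1 - 0.2049
T >= 0.7951

0.7951


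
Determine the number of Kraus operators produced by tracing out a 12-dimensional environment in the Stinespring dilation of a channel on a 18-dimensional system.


Tracing out the environment in an orthonormal basis {|i>_E} gives Kraus operators K_i = <i|_E U |0>_E.
Number of Kraus operators = dim(H_env) = d_env
= 12

12


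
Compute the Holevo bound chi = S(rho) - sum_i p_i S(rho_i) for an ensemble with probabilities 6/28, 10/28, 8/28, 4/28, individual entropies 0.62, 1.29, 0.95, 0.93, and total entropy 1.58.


chi = S(rho) - sum_i p_i * S(rho_i)
Weighted entropy = 6/28 * 0.62 + 10/28 * 1.29 + 8/28 * 0.95 + 4/28 * 0.93
= 0.9979
chi = 1.58 - 0.9979
= 0.5821

0.5821


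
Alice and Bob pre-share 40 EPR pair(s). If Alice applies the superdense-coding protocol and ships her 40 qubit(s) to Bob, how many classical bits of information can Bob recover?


Superdense coding allows 2 classical bits per shared entangled pair.
40 pair(s) -> 2 * 40 = 80 classical bits

80


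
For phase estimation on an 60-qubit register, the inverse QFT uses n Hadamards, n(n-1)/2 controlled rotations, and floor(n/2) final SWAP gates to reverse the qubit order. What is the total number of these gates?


Hadamard gates: 60
Controlled rotations: n*(n-1)/2 = 60*59/2 = 1770
SWAP gates: floor(n/2) = floor(60/2) = 30
Total = 60 + 1770 + 30
= 1860

1860


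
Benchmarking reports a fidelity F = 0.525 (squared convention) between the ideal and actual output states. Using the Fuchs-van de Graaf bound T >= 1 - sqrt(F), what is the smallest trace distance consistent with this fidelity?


Fuchs-van de Graaf (squared-fidelity convention): 1 - sqrt(F) <= T <= sqrt(1 - F).
Lower bound: T >= 1 - sqrt(F)
sqrt(F) = sqrt(0.525) = 0.7246
T >= 1 - 0.7246
T >= 0.2754

0.2754


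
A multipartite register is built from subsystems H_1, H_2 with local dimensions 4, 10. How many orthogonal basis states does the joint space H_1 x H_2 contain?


dim(H_1 x H_2) = 4 * 10
= 40

40


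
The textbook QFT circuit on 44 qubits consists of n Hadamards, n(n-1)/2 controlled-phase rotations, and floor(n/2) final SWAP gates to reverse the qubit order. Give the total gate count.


Hadamard gates: 44
Controlled rotations: n*(n-1)/2 = 44*43/2 = 946
SWAP gates: floor(n/2) = floor(44/2) = 22
Total = 44 + 946 + 22
= 1012

1012


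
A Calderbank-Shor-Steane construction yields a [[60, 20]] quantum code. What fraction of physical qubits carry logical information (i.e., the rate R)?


Code rate R = k/n
= 20/60
= 0.3333

0.3333


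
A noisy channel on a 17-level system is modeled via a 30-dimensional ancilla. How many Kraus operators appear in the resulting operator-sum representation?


Tracing out the environment in an orthonormal basis {|i>_E} gives Kraus operators K_i = <i|_E U |0>_E.
Number of Kraus operators = dim(H_env) = d_env
= 30

30


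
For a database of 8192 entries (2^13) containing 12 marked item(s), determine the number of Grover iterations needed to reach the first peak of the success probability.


After j Grover iterations the success probability is P(j) = sin^2((2j+1)*theta), where sin(theta) = sqrt(k/N).
N = 2^13 = 8192, k = 12
sin(theta) = sqrt(k/N) = 0.03827327723
theta = arcsin(sqrt(k/N)) = 0.03828262746 rad
P(j) reaches its first maximum when (2j+1)*theta is as close as possible to pi/2, i.e. j = round(pi/(4*theta) - 1/2).
pi/(4*theta) - 1/2 = 20.0158
(For comparison, the common estimate pi/4 * sqrt(N/k) = 20.5208; the exact maximiser is used here.)
Optimal iterations = 20

20


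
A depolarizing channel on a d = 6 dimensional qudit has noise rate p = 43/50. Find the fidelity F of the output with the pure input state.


F = (1-p) + p/d
= (1 - 0.8600) + 0.8600/6
= 0.1400 + 0.1433
= 0.2833

0.2833


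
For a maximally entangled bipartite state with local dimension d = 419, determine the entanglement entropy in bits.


For a maximally entangled state in d x d:
S = log2(d) = log2(419)
= 8.7108

8.7108


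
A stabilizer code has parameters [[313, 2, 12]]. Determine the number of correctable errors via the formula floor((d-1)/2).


Code parameters: [[313, 2, 12]], distance d = 12.
Number of correctable errors = floor((d-1)/2)
= floor((12 - 1)/2)
= floor(11/2)
= 5

5


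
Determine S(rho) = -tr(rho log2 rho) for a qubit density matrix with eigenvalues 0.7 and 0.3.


S = -p*log2(p) - (1-p)*log2(1-p)
p = 0.7000, 1-p = 0.3000
= -0.7000 * log2(0.7000) - 0.3000 * log2(0.3000)
= -(-0.3602) - (-0.5211)
= 0.8813

0.8813


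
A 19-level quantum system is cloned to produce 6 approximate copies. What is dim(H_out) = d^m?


Output space = H^(tensor 6) where dim(H) = 19
dim = 19^6
= 361 (after 2 factors)
= 6859 (after 3 factors)
= 130321 (after 4 factors)
= 2476099 (after 5 factors)
= 47045881 (after 6 factors)
= 47045881

47045881


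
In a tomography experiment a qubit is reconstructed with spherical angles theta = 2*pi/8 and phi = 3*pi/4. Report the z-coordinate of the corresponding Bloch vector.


theta = 0.7854, phi = 2.3562
r_z = cos(theta) = 0.7071

0.7071


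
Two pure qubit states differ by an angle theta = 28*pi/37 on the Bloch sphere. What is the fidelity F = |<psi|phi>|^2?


For states separated by angle theta on Bloch sphere:
F = cos^2(theta/2)
theta = 28*pi/37 = 2.3774
theta/2 = 1.1887
cos(theta/2) = 0.3729
F = 0.1390

0.1390


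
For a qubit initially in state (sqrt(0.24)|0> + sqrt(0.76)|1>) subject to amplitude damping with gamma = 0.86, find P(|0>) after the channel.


For amplitude damping with parameter gamma on state sqrt(a)|0> + sqrt(b)|1>:
alpha^2 = 0.24, beta^2 = 0.76
P(|0>) = alpha^2 + gamma * beta^2
= 0.24 + 0.86 * 0.76
= 0.24 + 0.6536
= 0.8936

0.8936


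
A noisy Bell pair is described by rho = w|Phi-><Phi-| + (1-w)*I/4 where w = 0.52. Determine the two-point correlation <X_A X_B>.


|Phi-> = (|00> - |11>)/sqrt(2)
For the pure Bell state, <X_A X_B> = -1 (Bell-state Pauli correlator).
The maximally-mixed part I/4 has tr(I/4 * P tensor P) = 0 for any traceless Pauli P.
So <X_A X_B>_rho = w * (-1) + (1 - w) * 0
= 0.52 * (-1)
= -0.5200

-0.5200


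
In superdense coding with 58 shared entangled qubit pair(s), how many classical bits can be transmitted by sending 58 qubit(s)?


Superdense coding allows 2 classical bits per shared entangled pair.
58 pair(s) -> 2 * 58 = 116 classical bits

116


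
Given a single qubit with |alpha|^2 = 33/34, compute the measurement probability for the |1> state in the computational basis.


|alpha|^2 = 33/34 = 0.9706
|beta|^2 = 1 - 33/34 = 1/34 = 0.0294
P(|1>) = |beta|^2 = 0.0294

0.0294


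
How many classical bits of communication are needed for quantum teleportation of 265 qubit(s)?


Quantum teleportation requires 2 classical bits per qubit teleported.
265 qubit(s) -> 2 * 265 = 530 classical bits

530


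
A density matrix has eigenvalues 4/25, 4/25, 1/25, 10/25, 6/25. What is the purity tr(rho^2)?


tr(rho^2) = sum of eigenvalues squared
= (4/25)^2 + (4/25)^2 + (1/25)^2 + (10/25)^2 + (6/25)^2
= (16 + 16 + 1 + 100 + 36) / 625
= 169/625
= 0.2704

0.2704


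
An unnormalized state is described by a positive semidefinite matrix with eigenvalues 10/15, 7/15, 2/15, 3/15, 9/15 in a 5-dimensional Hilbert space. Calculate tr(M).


tr(M) = sum of eigenvalues
= 10/15 + 7/15 + 2/15 + 3/15 + 9/15
= 31/15
= 2.0667

2.0667


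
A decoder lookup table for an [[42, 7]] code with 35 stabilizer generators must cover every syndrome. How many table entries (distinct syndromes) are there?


Each stabilizer generator gives a binary (+1 or -1) measurement outcome.
With 35 independent generators:
Total syndromes = 2^35
= 34359738368

34359738368


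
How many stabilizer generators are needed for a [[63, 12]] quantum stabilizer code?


For an [[n,k]] stabilizer code:
Number of stabilizer generators = n - k
= 63 - 12
= 51

51


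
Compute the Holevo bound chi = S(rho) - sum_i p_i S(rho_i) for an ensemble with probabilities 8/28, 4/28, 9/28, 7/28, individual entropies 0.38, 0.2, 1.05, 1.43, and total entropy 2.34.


chi = S(rho) - sum_i p_i * S(rho_i)
Weighted entropy = 8/28 * 0.38 + 4/28 * 0.2 + 9/28 * 1.05 + 7/28 * 1.43
= 0.8321
chi = 2.34 - 0.8321
= 1.5079

1.5079


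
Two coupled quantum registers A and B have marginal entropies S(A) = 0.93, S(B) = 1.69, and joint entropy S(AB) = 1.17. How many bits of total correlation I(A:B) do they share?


I(A:B) = S(A) + S(B) - S(AB)
= 0.93 + 1.69 - 1.17
= 1.4500

1.4500


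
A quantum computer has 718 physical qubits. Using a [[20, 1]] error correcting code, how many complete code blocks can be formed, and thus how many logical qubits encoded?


Each code block uses 20 physical qubits for 1 logical qubit(s).
Number of complete blocks = floor(718 / 20) = 35
Logical qubits = 35 * 1
= 35

35


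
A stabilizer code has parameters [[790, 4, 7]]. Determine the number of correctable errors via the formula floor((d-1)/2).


Code parameters: [[790, 4, 7]], distance d = 7.
Number of correctable errors = floor((d-1)/2)
= floor((7 - 1)/2)
= floor(6/2)
= 3

3


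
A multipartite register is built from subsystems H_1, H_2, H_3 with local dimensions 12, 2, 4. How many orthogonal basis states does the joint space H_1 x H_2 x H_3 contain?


dim(H_1 x H_2 x H_3) = 12 * 2 * 4
= 24 * 4
= 96

96


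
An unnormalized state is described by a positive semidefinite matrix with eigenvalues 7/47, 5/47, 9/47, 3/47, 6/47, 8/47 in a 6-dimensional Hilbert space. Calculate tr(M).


tr(M) = sum of eigenvalues
= 7/47 + 5/47 + 9/47 + 3/47 + 6/47 + 8/47
= 38/47
= 0.8085

0.8085


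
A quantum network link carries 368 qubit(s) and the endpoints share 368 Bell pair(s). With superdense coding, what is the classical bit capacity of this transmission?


Superdense coding allows 2 classical bits per shared entangled pair.
368 pair(s) -> 2 * 368 = 736 classical bits

736


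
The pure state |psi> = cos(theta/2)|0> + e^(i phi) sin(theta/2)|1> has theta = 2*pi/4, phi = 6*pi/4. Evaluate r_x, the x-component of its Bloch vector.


theta = 1.5708, phi = 4.7124
r_x = sin(theta)*cos(phi) = 1.0000 * 0.0000
r_x = 0.0000

0.0000


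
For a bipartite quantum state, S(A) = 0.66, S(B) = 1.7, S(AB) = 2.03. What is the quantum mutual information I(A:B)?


I(A:B) = S(A) + S(B) - S(AB)
= 0.66 + 1.7 - 2.03
= 0.3300

0.3300


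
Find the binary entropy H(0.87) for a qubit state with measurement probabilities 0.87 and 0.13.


S = -p*log2(p) - (1-p)*log2(1-p)
p = 0.8700, 1-p = 0.1300
= -0.8700 * log2(0.8700) - 0.1300 * log2(0.1300)
= -(-0.1748) - (-0.3826)
= 0.5574

0.5574


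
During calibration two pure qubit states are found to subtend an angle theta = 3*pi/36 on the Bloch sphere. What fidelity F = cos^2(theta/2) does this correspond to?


For states separated by angle theta on Bloch sphere:
F = cos^2(theta/2)
theta = 3*pi/36 = 0.2618
theta/2 = 0.1309
cos(theta/2) = 0.9914
F = 0.9830

0.9830


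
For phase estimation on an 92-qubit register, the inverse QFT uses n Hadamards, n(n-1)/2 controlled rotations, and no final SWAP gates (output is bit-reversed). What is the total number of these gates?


Hadamard gates: 92
Controlled rotations: n*(n-1)/2 = 92*91/2 = 4186
SWAP gates: 0 (omitted)
Total = 92 + 4186
= 4278

4278


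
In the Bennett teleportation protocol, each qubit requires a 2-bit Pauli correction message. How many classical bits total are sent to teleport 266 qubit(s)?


Quantum teleportation requires 2 classical bits per qubit teleported.
266 qubit(s) -> 2 * 266 = 532 classical bits

532


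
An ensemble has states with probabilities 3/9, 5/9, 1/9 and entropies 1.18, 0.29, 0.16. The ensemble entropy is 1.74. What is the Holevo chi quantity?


chi = S(rho) - sum_i p_i * S(rho_i)
Weighted entropy = 3/9 * 1.18 + 5/9 * 0.29 + 1/9 * 0.16
= 0.5722
chi = 1.74 - 0.5722
= 1.1678

1.1678


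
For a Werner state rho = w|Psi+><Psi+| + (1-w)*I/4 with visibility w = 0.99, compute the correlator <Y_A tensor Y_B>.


|Psi+> = (|01> + |10>)/sqrt(2)
For the pure Bell state, <Y_A Y_B> = +1 (Bell-state Pauli correlator).
The maximally-mixed part I/4 has tr(I/4 * P tensor P) = 0 for any traceless Pauli P.
So <Y_A Y_B>_rho = w * (+1) + (1 - w) * 0
= 0.99 * (+1)
= 0.9900

0.9900


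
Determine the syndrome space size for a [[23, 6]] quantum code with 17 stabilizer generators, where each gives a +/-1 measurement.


Each stabilizer generator gives a binary (+1 or -1) measurement outcome.
With 17 independent generators:
Total syndromes = 2^17
= 131072

131072


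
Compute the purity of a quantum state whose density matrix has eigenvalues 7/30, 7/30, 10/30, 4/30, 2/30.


tr(rho^2) = sum of eigenvalues squared
= (7/30)^2 + (7/30)^2 + (10/30)^2 + (4/30)^2 + (2/30)^2
= (49 + 49 + 100 + 16 + 4) / 900
= 218/900
= 0.2422

0.2422


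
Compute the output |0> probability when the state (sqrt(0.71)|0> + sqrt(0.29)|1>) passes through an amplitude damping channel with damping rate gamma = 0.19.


For amplitude damping with parameter gamma on state sqrt(a)|0> + sqrt(b)|1>:
alpha^2 = 0.71, beta^2 = 0.29
P(|0>) = alpha^2 + gamma * beta^2
= 0.71 + 0.19 * 0.29
= 0.71 + 0.0551
= 0.7651

0.7651


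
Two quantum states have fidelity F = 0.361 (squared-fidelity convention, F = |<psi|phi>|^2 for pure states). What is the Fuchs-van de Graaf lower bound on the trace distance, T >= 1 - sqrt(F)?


Fuchs-van de Graaf (squared-fidelity convention): 1 - sqrt(F) <= T <= sqrt(1 - F).
Lower bound: T >= 1 - sqrt(F)
sqrt(F) = sqrt(0.361) = 0.6008
T >= 1 - 0.6008
T >= 0.3992

0.3992


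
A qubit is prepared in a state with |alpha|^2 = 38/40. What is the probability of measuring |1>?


|alpha|^2 = 38/40 = 0.9500
|beta|^2 = 1 - 38/40 = 2/40 = 0.0500
P(|1>) = |beta|^2 = 0.0500

0.0500


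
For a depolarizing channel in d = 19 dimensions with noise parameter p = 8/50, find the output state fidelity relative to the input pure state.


F = (1-p) + p/d
= (1 - 0.1600) + 0.1600/19
= 0.8400 + 0.0084
= 0.8484

0.8484


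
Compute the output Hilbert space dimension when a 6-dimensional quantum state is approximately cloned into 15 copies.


Output space = H^(tensor 15) where dim(H) = 6
dim = 6^15
= 36 (after 2 factors)
= 216 (after 3 factors)
= 1296 (after 4 factors)
= 7776 (after 5 factors)
= 46656 (after 6 factors)
= 279936 (after 7 factors)
= 1679616 (after 8 factors)
= 10077696 (after 9 factors)
= 60466176 (after 10 factors)
= 362797056 (after 11 factors)
= 2176782336 (after 12 factors)
= 13060694016 (after 13 factors)
= 78364164096 (after 14 factors)
= 470184984576 (after 15 factors)
= 470184984576

470184984576


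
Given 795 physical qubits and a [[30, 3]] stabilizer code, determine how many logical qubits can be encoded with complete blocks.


Each code block uses 30 physical qubits for 3 logical qubit(s).
Number of complete blocks = floor(795 / 30) = 26
Logical qubits = 26 * 3
= 78

78


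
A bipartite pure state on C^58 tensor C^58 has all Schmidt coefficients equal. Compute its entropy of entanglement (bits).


For a maximally entangled state in d x d:
S = log2(d) = log2(58)
= 5.8580

5.8580


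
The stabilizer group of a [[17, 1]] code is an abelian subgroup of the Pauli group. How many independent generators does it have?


For an [[n,k]] stabilizer code:
Number of stabilizer generators = n - k
= 17 - 1
= 16

16


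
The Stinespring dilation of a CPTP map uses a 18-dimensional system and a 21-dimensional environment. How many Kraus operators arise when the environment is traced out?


Tracing out the environment in an orthonormal basis {|i>_E} gives Kraus operators K_i = <i|_E U |0>_E.
Number of Kraus operators = dim(H_env) = d_env
= 21

21


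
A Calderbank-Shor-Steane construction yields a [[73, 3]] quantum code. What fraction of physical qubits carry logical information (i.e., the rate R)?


Code rate R = k/n
= 3/73
= 0.0411

0.0411


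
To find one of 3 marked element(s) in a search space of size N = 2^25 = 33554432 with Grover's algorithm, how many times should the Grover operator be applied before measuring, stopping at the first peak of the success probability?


After j Grover iterations the success probability is P(j) = sin^2((2j+1)*theta), where sin(theta) = sqrt(k/N).
N = 2^25 = 33554432, k = 3
sin(theta) = sqrt(k/N) = 0.0002990099784
theta = arcsin(sqrt(k/N)) = 0.0002990099828 rad
P(j) reaches its first maximum when (2j+1)*theta is as close as possible to pi/2, i.e. j = round(pi/(4*theta) - 1/2).
pi/(4*theta) - 1/2 = 2626.1620
(For comparison, the common estimate pi/4 * sqrt(N/k) = 2626.6621; the exact maximiser is used here.)
Optimal iterations = 2626

2626


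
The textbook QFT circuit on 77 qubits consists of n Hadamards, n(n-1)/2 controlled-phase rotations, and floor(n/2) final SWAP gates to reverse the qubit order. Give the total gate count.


Hadamard gates: 77
Controlled rotations: n*(n-1)/2 = 77*76/2 = 2926
SWAP gates: floor(n/2) = floor(77/2) = 38
Total = 77 + 2926 + 38
= 3041

3041


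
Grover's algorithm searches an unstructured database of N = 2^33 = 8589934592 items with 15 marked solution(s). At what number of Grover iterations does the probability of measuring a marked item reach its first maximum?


After j Grover iterations the success probability is P(j) = sin^2((2j+1)*theta), where sin(theta) = sqrt(k/N).
N = 2^33 = 8589934592, k = 15
sin(theta) = sqrt(k/N) = 4.178791485e-05
theta = arcsin(sqrt(k/N)) = 4.178791486e-05 rad
P(j) reaches its first maximum when (2j+1)*theta is as close as possible to pi/2, i.e. j = round(pi/(4*theta) - 1/2).
pi/(4*theta) - 1/2 = 18794.3637
(For comparison, the common estimate pi/4 * sqrt(N/k) = 18794.8637; the exact maximiser is used here.)
Optimal iterations = 18794

18794


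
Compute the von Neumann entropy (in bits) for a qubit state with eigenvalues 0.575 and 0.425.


S = -p*log2(p) - (1-p)*log2(1-p)
p = 0.5750, 1-p = 0.4250
= -0.5750 * log2(0.5750) - 0.4250 * log2(0.4250)
= -(-0.4591) - (-0.5246)
= 0.9837

0.9837


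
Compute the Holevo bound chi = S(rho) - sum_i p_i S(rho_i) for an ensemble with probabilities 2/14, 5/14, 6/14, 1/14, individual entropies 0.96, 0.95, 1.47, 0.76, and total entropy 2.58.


chi = S(rho) - sum_i p_i * S(rho_i)
Weighted entropy = 2/14 * 0.96 + 5/14 * 0.95 + 6/14 * 1.47 + 1/14 * 0.76
= 1.1607
chi = 2.58 - 1.1607
= 1.4193

1.4193


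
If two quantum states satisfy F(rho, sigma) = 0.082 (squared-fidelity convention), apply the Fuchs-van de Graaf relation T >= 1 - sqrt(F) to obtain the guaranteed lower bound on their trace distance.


Fuchs-van de Graaf (squared-fidelity convention): 1 - sqrt(F) <= T <= sqrt(1 - F).
Lower bound: T >= 1 - sqrt(F)
sqrt(F) = sqrt(0.082) = 0.2864
T >= 1 - 0.2864
T >= 0.7136

0.7136


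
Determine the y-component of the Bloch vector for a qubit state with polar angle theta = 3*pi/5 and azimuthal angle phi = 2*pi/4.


theta = 1.8850, phi = 1.5708
r_y = sin(theta)*sin(phi) = 0.9511 * 1.0000
r_y = 0.9511

0.9511


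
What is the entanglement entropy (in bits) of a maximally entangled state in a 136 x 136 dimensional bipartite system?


For a maximally entangled state in d x d:
S = log2(d) = log2(136)
= 7.0875

7.0875
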